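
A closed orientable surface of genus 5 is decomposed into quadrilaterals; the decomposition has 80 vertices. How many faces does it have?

χ = 2 − 2·5 = -8, and every face is a square so 4F = 2E.
V − E + F = -8 with E = 4F/2 gives 80 − (4/2 − 1)·F = -8, so F = 88 and E = 176.

88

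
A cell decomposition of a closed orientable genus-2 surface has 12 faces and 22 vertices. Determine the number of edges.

36

For a closed orientable surface of genus 2, χ = 2 − 2·2 = -2.
E = V + F − (-2) = 22 + 12 − (-2) = 36.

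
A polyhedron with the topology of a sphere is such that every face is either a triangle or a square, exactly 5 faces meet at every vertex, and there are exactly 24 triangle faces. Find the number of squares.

2

Let x be the number of squares; then F = 24 + x.
Edge–face incidences: 2E = 3·24 + 4·x = 72 + 4x.
Every vertex has degree 5, so 5V = 2E.
Euler: V − E + F = 2 ⇒ (2E)/5 − E + (24 + x) = 2.
Multiply by 10: 2·(2E) − 5·(2E) + 10·(24 + x) = 20, i.e. 240 + 10x − 3·(72 + 4x) = 20.
Collecting terms: −2x + 24 = 20, so −2x = −4, so x = 2.
Then 2E = 72 + 4·2 = 80, so E = 40, V = 2E/5 = 16, F = 24 + 2 = 26.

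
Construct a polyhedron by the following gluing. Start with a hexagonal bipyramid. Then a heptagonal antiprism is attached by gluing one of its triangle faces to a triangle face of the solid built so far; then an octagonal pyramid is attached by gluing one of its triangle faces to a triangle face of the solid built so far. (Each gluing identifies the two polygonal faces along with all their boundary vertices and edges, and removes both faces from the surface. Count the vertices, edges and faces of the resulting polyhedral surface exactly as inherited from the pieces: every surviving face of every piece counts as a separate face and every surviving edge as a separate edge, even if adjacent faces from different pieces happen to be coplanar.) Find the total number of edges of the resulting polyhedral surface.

56

A hexagonal bipyramid: V=8, E=18, F=12.
Attach a heptagonal antiprism (V=14, E=28, F=16) along a 3-gon: merge 3 vertices and 3 edges, delete both glued faces → V=19, E=43, F=26.
Attach an octagonal pyramid (V=9, E=16, F=9) along a 3-gon: merge 3 vertices and 3 edges, delete both glued faces → V=25, E=56, F=33.
Check: V − E + F = 25 − 56 + 33 = 2.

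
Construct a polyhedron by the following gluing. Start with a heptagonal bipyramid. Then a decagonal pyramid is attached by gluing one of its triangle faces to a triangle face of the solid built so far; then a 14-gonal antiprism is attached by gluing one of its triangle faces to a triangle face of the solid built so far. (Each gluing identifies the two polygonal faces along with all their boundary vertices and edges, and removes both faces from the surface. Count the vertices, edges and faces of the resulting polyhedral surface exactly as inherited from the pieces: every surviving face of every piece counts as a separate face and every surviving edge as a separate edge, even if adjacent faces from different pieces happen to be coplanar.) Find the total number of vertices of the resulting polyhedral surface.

A heptagonal bipyramid: V=9, E=21, F=14.
Attach a decagonal pyramid (V=11, E=20, F=11) along a 3-gon: merge 3 vertices and 3 edges, delete both glued faces → V=17, E=38, F=23.
Attach a 14-gonal antiprism (V=28, E=56, F=30) along a 3-gon: merge 3 vertices and 3 edges, delete both glued faces → V=42, E=91, F=51.
Check: V − E + F = 42 − 91 + 51 = 2.

42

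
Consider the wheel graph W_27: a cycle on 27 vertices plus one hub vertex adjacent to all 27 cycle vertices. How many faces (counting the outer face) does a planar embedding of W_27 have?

W_27 has V = 27 + 1 = 28 vertices and E = 2·27 = 54 edges.
By Euler's formula F = 2 − V + E = 2 − 28 + 54 = 28.

28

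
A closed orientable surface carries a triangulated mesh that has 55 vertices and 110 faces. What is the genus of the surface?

Every face is a triangle, so 2E = 3·110 = 330, giving E = 165.
χ = V − E + F = 55 − 165 + 110 = 0.
For a closed orientable surface χ = 2 − 2g, so g = (2 − (0))/2 = 1.

1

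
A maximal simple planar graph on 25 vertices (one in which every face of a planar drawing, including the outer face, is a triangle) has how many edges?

In a plane triangulation 3F = 2E and V − E + F = 2, so E = 3V − 6 = 3·25 − 6 = 69.

69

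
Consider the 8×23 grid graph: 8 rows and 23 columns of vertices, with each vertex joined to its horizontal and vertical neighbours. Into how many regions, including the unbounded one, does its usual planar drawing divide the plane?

The grid has V = 8·23 = 184 vertices and E = 8·22 + 23·7 = 337 edges.
F = 2 − V + E = 2 − 184 + 337 = 155.

155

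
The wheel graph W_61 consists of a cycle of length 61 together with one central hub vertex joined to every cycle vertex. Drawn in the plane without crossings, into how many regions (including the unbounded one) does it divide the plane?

62

W_61 has V = 61 + 1 = 62 vertices and E = 2·61 = 122 edges.
By Euler's formula F = 2 − V + E = 2 − 62 + 122 = 62.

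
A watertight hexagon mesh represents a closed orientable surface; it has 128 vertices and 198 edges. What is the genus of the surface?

Every face is a hexagon and each edge borders two faces, so 6F = 2·198, giving F = 66.
χ = V − E + F = 128 − 198 + 66 = -4.
For a closed orientable surface χ = 2 − 2g, so g = (2 − (-4))/2 = 3.

3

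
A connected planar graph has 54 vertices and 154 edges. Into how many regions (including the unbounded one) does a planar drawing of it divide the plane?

Euler's formula for a connected plane graph: V − E + F = 2, so F = 2 − 54 + 154 = 102.

102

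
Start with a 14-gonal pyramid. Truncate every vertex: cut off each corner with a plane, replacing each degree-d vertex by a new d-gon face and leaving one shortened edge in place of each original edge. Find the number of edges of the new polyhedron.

The base solid has V = 15, E = 28, F = 15.
Truncation replaces each original edge-end by a new vertex, so V′ = 2E = 56.
Each original edge survives, and each old vertex of degree d contributes d new edges; summing degrees gives Σd = 2E, so E′ = E + 2E = 3E = 84.
Each original face survives and each original vertex becomes one new face: F′ = F + V = 30.

84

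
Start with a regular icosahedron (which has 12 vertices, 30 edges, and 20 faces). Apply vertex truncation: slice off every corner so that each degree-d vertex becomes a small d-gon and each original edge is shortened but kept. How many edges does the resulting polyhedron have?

Truncation replaces each original edge-end by a new vertex, so V′ = 2E = 60.
Each original edge survives, and each old vertex of degree d contributes d new edges; summing degrees gives Σd = 2E, so E′ = E + 2E = 3E = 90.
Each original face survives and each original vertex becomes one new face: F′ = F + V = 32.

90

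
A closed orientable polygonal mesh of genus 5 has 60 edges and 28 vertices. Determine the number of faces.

For a closed orientable surface of genus 5, χ = 2 − 2·5 = -8.
F = -8 − V + E = -8 − 28 + 60 = 24.

24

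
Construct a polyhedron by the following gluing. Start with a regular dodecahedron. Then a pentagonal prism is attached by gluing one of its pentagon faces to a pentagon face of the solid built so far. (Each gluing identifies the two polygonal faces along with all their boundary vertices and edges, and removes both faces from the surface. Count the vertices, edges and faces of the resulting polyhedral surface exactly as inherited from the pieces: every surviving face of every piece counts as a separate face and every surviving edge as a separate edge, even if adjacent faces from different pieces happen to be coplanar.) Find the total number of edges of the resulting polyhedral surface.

40

A regular dodecahedron: V=20, E=30, F=12.
Attach a pentagonal prism (V=10, E=15, F=7) along a 5-gon: merge 5 vertices and 5 edges, delete both glued faces → V=25, E=40, F=17.
Check: V − E + F = 25 − 40 + 17 = 2.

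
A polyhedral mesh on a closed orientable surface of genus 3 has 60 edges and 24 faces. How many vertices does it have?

For a closed orientable surface of genus 3, χ = 2 − 2·3 = -4.
V = -4 + E − F = -4 + 60 − 24 = 32.

32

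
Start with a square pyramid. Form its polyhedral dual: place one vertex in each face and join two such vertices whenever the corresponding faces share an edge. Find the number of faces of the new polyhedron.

5

The base solid has V = 5, E = 8, F = 5.
The dual swaps V and F and preserves E: V′ = F = 5, E′ = E = 8, F′ = V = 5.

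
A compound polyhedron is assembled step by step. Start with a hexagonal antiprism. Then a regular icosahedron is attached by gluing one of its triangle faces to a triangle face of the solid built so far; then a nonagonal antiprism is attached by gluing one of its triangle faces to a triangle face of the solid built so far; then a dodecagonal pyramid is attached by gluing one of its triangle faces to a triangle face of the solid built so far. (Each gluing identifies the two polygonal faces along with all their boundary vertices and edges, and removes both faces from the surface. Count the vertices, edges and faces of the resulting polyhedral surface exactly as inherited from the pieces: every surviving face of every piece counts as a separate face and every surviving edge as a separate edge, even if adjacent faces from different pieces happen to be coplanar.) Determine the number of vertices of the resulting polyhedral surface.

46

A hexagonal antiprism: V=12, E=24, F=14.
Attach a regular icosahedron (V=12, E=30, F=20) along a 3-gon: merge 3 vertices and 3 edges, delete both glued faces → V=21, E=51, F=32.
Attach a nonagonal antiprism (V=18, E=36, F=20) along a 3-gon: merge 3 vertices and 3 edges, delete both glued faces → V=36, E=84, F=50.
Attach a dodecagonal pyramid (V=13, E=24, F=13) along a 3-gon: merge 3 vertices and 3 edges, delete both glued faces → V=46, E=105, F=61.
Check: V − E + F = 46 − 105 + 61 = 2.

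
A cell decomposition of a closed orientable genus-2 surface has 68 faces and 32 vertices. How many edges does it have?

102

For a closed orientable surface of genus 2, χ = 2 − 2·2 = -2.
E = V + F − (-2) = 32 + 68 − (-2) = 102.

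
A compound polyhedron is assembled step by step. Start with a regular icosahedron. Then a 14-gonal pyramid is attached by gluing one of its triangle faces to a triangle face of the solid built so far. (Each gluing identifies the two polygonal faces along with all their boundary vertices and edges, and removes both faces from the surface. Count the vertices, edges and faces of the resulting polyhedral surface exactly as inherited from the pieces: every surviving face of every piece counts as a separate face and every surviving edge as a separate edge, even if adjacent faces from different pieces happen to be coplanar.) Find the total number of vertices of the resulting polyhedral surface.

24

A regular icosahedron: V=12, E=30, F=20.
Attach a 14-gonal pyramid (V=15, E=28, F=15) along a 3-gon: merge 3 vertices and 3 edges, delete both glued faces → V=24, E=55, F=33.
Check: V − E + F = 24 − 55 + 33 = 2.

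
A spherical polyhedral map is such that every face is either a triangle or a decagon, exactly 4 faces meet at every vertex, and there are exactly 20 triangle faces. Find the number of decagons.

2

Let x be the number of decagons; then F = 20 + x.
Edge–face incidences: 2E = 3·20 + 10·x = 60 + 10x.
Every vertex has degree 4, so 4V = 2E.
Euler: V − E + F = 2 ⇒ (2E)/4 − E + (20 + x) = 2.
Multiply by 8: 2·(2E) − 4·(2E) + 8·(20 + x) = 16, i.e. 160 + 8x − 2·(60 + 10x) = 16.
Collecting terms: −12x + 40 = 16, so −12x = −24, so x = 2.
Then 2E = 60 + 10·2 = 80, so E = 40, V = 2E/4 = 20, F = 20 + 2 = 22.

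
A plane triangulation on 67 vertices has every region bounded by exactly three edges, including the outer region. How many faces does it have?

130

In a plane triangulation 3F = 2E and V − E + F = 2, so F = 2V − 4 = 2·67 − 4 = 130.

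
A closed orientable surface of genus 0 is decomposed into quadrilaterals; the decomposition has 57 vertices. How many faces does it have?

55

χ = 2 − 2·0 = 2, and every face is a square so 4F = 2E.
V − E + F = 2 with E = 4F/2 gives 57 − (4/2 − 1)·F = 2, so F = 55 and E = 110.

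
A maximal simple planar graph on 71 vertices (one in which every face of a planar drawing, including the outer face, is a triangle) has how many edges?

In a plane triangulation 3F = 2E and V − E + F = 2, so E = 3V − 6 = 3·71 − 6 = 207.

207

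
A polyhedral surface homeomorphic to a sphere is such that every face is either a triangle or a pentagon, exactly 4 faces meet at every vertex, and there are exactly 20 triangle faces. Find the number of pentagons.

12

Let x be the number of pentagons; then F = 20 + x.
Edge–face incidences: 2E = 3·20 + 5·x = 60 + 5x.
Every vertex has degree 4, so 4V = 2E.
Euler: V − E + F = 2 ⇒ (2E)/4 − E + (20 + x) = 2.
Multiply by 8: 2·(2E) − 4·(2E) + 8·(20 + x) = 16, i.e. 160 + 8x − 2·(60 + 5x) = 16.
Collecting terms: −2x + 40 = 16, so −2x = −24, so x = 12.
Then 2E = 60 + 5·12 = 120, so E = 60, V = 2E/4 = 30, F = 20 + 12 = 32.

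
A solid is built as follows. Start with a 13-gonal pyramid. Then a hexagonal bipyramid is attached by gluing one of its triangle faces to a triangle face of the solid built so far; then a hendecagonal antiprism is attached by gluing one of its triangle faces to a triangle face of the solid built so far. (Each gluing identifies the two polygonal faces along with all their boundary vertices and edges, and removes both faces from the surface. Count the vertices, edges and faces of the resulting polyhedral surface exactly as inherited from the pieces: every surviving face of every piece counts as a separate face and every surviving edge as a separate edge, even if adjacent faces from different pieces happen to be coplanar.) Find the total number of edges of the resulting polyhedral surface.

82

A 13-gonal pyramid: V=14, E=26, F=14.
Attach a hexagonal bipyramid (V=8, E=18, F=12) along a 3-gon: merge 3 vertices and 3 edges, delete both glued faces → V=19, E=41, F=24.
Attach a hendecagonal antiprism (V=22, E=44, F=24) along a 3-gon: merge 3 vertices and 3 edges, delete both glued faces → V=38, E=82, F=46.
Check: V − E + F = 38 − 82 + 46 = 2.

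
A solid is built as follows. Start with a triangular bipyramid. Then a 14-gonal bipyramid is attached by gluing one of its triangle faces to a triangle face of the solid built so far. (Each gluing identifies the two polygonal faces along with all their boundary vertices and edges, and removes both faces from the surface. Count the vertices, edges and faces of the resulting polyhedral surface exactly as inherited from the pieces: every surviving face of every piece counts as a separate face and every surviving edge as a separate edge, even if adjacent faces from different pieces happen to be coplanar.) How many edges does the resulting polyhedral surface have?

A triangular bipyramid: V=5, E=9, F=6.
Attach a 14-gonal bipyramid (V=16, E=42, F=28) along a 3-gon: merge 3 vertices and 3 edges, delete both glued faces → V=18, E=48, F=32.
Check: V − E + F = 18 − 48 + 32 = 2.

48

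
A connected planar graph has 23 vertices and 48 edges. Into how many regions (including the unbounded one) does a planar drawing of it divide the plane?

Euler's formula for a connected plane graph: V − E + F = 2, so F = 2 − 23 + 48 = 27.

27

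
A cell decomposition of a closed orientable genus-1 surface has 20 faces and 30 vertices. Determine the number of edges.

For a closed orientable surface of genus 1, χ = 2 − 2·1 = 0.
E = V + F − (0) = 30 + 20 − (0) = 50.

50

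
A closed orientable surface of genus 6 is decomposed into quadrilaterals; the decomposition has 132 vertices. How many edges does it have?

284

χ = 2 − 2·6 = -10, and every face is a square so 4F = 2E.
V − E + F = -10 with E = 4F/2 gives 132 − (4/2 − 1)·F = -10, so F = 142 and E = 284.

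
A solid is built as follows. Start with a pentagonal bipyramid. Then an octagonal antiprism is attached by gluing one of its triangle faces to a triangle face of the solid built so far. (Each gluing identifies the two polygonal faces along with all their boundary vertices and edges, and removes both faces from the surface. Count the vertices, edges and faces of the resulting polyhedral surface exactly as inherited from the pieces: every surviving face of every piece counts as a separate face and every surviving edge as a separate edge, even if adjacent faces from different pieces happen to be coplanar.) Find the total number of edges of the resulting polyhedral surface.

44

A pentagonal bipyramid: V=7, E=15, F=10.
Attach an octagonal antiprism (V=16, E=32, F=18) along a 3-gon: merge 3 vertices and 3 edges, delete both glued faces → V=20, E=44, F=26.
Check: V − E + F = 20 − 44 + 26 = 2.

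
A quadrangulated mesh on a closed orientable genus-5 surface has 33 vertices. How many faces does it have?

χ = 2 − 2·5 = -8, and every face is a square so 4F = 2E.
V − E + F = -8 with E = 4F/2 gives 33 − (4/2 − 1)·F = -8, so F = 41 and E = 82.

41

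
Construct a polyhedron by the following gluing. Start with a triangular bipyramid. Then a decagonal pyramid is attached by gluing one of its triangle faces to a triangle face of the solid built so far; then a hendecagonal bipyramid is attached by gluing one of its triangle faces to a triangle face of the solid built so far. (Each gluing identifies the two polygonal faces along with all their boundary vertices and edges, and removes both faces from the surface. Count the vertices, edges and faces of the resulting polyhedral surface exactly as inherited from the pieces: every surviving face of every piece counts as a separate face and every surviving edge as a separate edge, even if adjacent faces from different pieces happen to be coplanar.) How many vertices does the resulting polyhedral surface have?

23

A triangular bipyramid: V=5, E=9, F=6.
Attach a decagonal pyramid (V=11, E=20, F=11) along a 3-gon: merge 3 vertices and 3 edges, delete both glued faces → V=13, E=26, F=15.
Attach a hendecagonal bipyramid (V=13, E=33, F=22) along a 3-gon: merge 3 vertices and 3 edges, delete both glued faces → V=23, E=56, F=35.
Check: V − E + F = 23 − 56 + 35 = 2.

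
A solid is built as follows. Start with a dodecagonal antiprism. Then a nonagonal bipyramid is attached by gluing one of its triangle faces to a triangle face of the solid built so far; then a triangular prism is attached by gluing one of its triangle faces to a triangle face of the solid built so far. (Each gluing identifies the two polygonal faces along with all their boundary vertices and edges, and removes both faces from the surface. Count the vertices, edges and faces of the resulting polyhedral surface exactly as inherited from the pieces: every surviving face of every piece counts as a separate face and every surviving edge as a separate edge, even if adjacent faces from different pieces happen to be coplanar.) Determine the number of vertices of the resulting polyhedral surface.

35

A dodecagonal antiprism: V=24, E=48, F=26.
Attach a nonagonal bipyramid (V=11, E=27, F=18) along a 3-gon: merge 3 vertices and 3 edges, delete both glued faces → V=32, E=72, F=42.
Attach a triangular prism (V=6, E=9, F=5) along a 3-gon: merge 3 vertices and 3 edges, delete both glued faces → V=35, E=78, F=45.
Check: V − E + F = 35 − 78 + 45 = 2.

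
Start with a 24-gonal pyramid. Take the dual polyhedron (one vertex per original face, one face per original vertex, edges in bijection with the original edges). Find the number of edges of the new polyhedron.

The base solid has V = 25, E = 48, F = 25.
The dual swaps V and F and preserves E: V′ = F = 25, E′ = E = 48, F′ = V = 25.

48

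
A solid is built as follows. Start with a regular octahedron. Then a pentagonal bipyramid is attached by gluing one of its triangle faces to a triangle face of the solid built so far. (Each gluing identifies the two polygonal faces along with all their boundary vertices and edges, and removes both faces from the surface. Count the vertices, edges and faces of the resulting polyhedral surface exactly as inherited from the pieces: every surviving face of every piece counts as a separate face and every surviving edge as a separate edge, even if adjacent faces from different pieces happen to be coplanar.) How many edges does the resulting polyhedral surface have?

24

A regular octahedron: V=6, E=12, F=8.
Attach a pentagonal bipyramid (V=7, E=15, F=10) along a 3-gon: merge 3 vertices and 3 edges, delete both glued faces → V=10, E=24, F=16.
Check: V − E + F = 10 − 24 + 16 = 2.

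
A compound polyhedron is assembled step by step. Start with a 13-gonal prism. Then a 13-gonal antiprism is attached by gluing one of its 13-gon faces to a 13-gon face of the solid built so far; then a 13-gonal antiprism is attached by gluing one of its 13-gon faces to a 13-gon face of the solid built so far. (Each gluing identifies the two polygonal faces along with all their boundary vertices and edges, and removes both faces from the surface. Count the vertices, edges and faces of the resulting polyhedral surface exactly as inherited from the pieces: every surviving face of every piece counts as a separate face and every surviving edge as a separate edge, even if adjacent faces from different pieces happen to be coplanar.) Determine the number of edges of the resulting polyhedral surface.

117

A 13-gonal prism: V=26, E=39, F=15.
Attach a 13-gonal antiprism (V=26, E=52, F=28) along a 13-gon: merge 13 vertices and 13 edges, delete both glued faces → V=39, E=78, F=41.
Attach a 13-gonal antiprism (V=26, E=52, F=28) along a 13-gon: merge 13 vertices and 13 edges, delete both glued faces → V=52, E=117, F=67.
Check: V − E + F = 52 − 117 + 67 = 2.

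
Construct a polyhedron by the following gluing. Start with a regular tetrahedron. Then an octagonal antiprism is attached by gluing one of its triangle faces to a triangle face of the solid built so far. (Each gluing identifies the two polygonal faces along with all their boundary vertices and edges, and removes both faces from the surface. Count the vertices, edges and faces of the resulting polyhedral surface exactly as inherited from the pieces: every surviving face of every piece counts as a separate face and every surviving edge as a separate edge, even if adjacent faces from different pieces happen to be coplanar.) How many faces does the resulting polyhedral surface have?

20

A regular tetrahedron: V=4, E=6, F=4.
Attach an octagonal antiprism (V=16, E=32, F=18) along a 3-gon: merge 3 vertices and 3 edges, delete both glued faces → V=17, E=35, F=20.
Check: V − E + F = 17 − 35 + 20 = 2.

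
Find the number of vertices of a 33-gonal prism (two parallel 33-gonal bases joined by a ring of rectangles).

A prism on an n-gon has two n-gon bases and n rectangular sides: V = 2·33 = 66, E = 3·33 = 99, F = 33 + 2 = 35.
Check: V − E + F = 66 − 99 + 35 = 2.

66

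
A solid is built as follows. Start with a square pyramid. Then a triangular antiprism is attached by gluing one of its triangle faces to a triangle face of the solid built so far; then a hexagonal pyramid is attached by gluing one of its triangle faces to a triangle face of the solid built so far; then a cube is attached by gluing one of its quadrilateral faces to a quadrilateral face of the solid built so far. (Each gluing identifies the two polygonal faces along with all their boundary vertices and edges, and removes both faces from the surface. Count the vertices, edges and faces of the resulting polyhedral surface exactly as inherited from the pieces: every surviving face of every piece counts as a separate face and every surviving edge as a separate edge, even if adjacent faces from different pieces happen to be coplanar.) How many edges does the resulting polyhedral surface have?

34

A square pyramid: V=5, E=8, F=5.
Attach a triangular antiprism (V=6, E=12, F=8) along a 3-gon: merge 3 vertices and 3 edges, delete both glued faces → V=8, E=17, F=11.
Attach a hexagonal pyramid (V=7, E=12, F=7) along a 3-gon: merge 3 vertices and 3 edges, delete both glued faces → V=12, E=26, F=16.
Attach a cube (V=8, E=12, F=6) along a 4-gon: merge 4 vertices and 4 edges, delete both glued faces → V=16, E=34, F=20.
Check: V − E + F = 16 − 34 + 20 = 2.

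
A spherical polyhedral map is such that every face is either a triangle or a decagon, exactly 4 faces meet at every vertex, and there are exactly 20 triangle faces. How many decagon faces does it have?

Let x be the number of decagons; then F = 20 + x.
Edge–face incidences: 2E = 3·20 + 10·x = 60 + 10x.
Every vertex has degree 4, so 4V = 2E.
Euler: V − E + F = 2 ⇒ (2E)/4 − E + (20 + x) = 2.
Multiply by 8: 2·(2E) − 4·(2E) + 8·(20 + x) = 16, i.e. 160 + 8x − 2·(60 + 10x) = 16.
Collecting terms: −12x + 40 = 16, so −12x = −24, so x = 2.
Then 2E = 60 + 10·2 = 80, so E = 40, V = 2E/4 = 20, F = 20 + 2 = 22.

2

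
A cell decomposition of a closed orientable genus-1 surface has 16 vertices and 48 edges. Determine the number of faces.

32

For a closed orientable surface of genus 1, χ = 2 − 2·1 = 0.
F = 0 − V + E = 0 − 16 + 48 = 32.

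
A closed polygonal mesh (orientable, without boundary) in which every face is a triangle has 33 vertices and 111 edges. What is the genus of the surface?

Every face is a triangle and each edge borders two faces, so 3F = 2·111, giving F = 74.
χ = V − E + F = 33 − 111 + 74 = -4.
For a closed orientable surface χ = 2 − 2g, so g = (2 − (-4))/2 = 3.

3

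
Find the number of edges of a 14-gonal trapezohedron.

The n-trapezohedron (dual of the n-antiprism) has V = 2·14 + 2 = 30, E = 4·14 = 56, F = 2·14 = 28.
Check: V − E + F = 30 − 56 + 28 = 2.

56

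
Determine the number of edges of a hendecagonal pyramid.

22

A pyramid on an n-gon base has one n-gon and n triangles: V = 11 + 1 = 12, E = 2·11 = 22, F = 11 + 1 = 12.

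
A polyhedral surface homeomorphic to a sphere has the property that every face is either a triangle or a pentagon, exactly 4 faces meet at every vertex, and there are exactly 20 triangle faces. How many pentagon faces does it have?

Let x be the number of pentagons; then F = 20 + x.
Edge–face incidences: 2E = 3·20 + 5·x = 60 + 5x.
Every vertex has degree 4, so 4V = 2E.
Euler: V − E + F = 2 ⇒ (2E)/4 − E + (20 + x) = 2.
Multiply by 8: 2·(2E) − 4·(2E) + 8·(20 + x) = 16, i.e. 160 + 8x − 2·(60 + 5x) = 16.
Collecting terms: −2x + 40 = 16, so −2x = −24, so x = 12.
Then 2E = 60 + 5·12 = 120, so E = 60, V = 2E/4 = 30, F = 20 + 12 = 32.

12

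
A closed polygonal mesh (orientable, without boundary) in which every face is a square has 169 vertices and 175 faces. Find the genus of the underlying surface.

4

Every face is a square, so 2E = 4·175 = 700, giving E = 350.
χ = V − E + F = 169 − 350 + 175 = -6.
For a closed orientable surface χ = 2 − 2g, so g = (2 − (-6))/2 = 4.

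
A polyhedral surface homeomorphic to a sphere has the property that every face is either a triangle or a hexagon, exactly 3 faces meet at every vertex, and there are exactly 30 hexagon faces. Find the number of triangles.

Let x be the number of triangles; then F = 30 + x.
Edge–face incidences: 2E = 6·30 + 3·x = 180 + 3x.
Every vertex has degree 3, so 3V = 2E.
Euler: V − E + F = 2 ⇒ (2E)/3 − E + (30 + x) = 2.
Multiply by 6: 2·(2E) − 3·(2E) + 6·(30 + x) = 12, i.e. 180 + 6x − (180 + 3x) = 12.
Collecting terms: 3x = 12, so x = 4.
Then 2E = 180 + 3·4 = 192, so E = 96, V = 2E/3 = 64, F = 30 + 4 = 34.

4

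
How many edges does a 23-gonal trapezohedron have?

The n-trapezohedron (dual of the n-antiprism) has V = 2·23 + 2 = 48, E = 4·23 = 92, F = 2·23 = 46.
Check: V − E + F = 48 − 92 + 46 = 2.

92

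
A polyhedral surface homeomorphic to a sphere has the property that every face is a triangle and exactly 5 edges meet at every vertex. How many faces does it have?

20

Each face has 3 edges and each edge borders two faces, so 2E = 3F.
Each vertex has degree 5, so 5V = 2E and hence V = 3F/5.
Euler: V − E + F = 2 ⇒ (3F/5) − (3F/2) + F = 2.
Multiply by 10: (6 − 15 + 10)F = 20, i.e. 1F = 20.
So F = 20, E = 3·20/2 = 30, V = 3·20/5 = 12.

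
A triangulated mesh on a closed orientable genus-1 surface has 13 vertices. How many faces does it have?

26

χ = 2 − 2·1 = 0, and every face is a triangle so 3F = 2E.
V − E + F = 0 with E = 3F/2 gives 13 − (3/2 − 1)·F = 0, so F = 26 and E = 39.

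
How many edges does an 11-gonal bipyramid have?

A bipyramid over an n-gon has 2n triangular faces and n + 2 vertices: V = 11 + 2 = 13, E = 3·11 = 33, F = 2·11 = 22.

33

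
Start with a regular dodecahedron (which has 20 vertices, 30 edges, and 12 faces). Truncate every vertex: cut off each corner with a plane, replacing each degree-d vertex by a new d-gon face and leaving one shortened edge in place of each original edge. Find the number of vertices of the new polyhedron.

60

Truncation replaces each original edge-end by a new vertex, so V′ = 2E = 60.
Each original edge survives, and each old vertex of degree d contributes d new edges; summing degrees gives Σd = 2E, so E′ = E + 2E = 3E = 90.
Each original face survives and each original vertex becomes one new face: F′ = F + V = 32.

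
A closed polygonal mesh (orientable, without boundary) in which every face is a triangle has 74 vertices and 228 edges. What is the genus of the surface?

2

Every face is a triangle and each edge borders two faces, so 3F = 2·228, giving F = 152.
χ = V − E + F = 74 − 228 + 152 = -2.
For a closed orientable surface χ = 2 − 2g, so g = (2 − (-2))/2 = 2.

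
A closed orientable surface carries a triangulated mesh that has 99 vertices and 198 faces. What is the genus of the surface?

Every face is a triangle, so 2E = 3·198 = 594, giving E = 297.
χ = V − E + F = 99 − 297 + 198 = 0.
For a closed orientable surface χ = 2 − 2g, so g = (2 − (0))/2 = 1.

1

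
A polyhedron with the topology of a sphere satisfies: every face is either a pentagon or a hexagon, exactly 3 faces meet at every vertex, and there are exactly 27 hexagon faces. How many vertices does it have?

Let x be the number of pentagons; then F = 27 + x.
Edge–face incidences: 2E = 6·27 + 5·x = 162 + 5x.
Every vertex has degree 3, so 3V = 2E.
Euler: V − E + F = 2 ⇒ (2E)/3 − E + (27 + x) = 2.
Multiply by 6: 2·(2E) − 3·(2E) + 6·(27 + x) = 12, i.e. 162 + 6x − (162 + 5x) = 12.
Collecting terms: x = 12.
Then 2E = 162 + 5·12 = 222, so E = 111, V = 2E/3 = 74, F = 27 + 12 = 39.

74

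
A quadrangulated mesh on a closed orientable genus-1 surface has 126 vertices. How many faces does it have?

χ = 2 − 2·1 = 0, and every face is a square so 4F = 2E.
V − E + F = 0 with E = 4F/2 gives 126 − (4/2 − 1)·F = 0, so F = 126 and E = 252.

126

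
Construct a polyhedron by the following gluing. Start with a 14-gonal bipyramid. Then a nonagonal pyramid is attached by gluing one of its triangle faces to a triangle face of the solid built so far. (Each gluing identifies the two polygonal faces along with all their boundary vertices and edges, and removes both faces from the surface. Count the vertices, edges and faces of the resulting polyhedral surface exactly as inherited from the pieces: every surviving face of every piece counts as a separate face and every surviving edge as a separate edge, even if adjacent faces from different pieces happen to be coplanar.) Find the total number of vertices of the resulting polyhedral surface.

23

A 14-gonal bipyramid: V=16, E=42, F=28.
Attach a nonagonal pyramid (V=10, E=18, F=10) along a 3-gon: merge 3 vertices and 3 edges, delete both glued faces → V=23, E=57, F=36.
Check: V − E + F = 23 − 57 + 36 = 2.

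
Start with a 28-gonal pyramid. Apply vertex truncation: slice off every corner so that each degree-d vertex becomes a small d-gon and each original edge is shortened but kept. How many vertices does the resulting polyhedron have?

The base solid has V = 29, E = 56, F = 29.
Truncation replaces each original edge-end by a new vertex, so V′ = 2E = 112.
Each original edge survives, and each old vertex of degree d contributes d new edges; summing degrees gives Σd = 2E, so E′ = E + 2E = 3E = 168.
Each original face survives and each original vertex becomes one new face: F′ = F + V = 58.

112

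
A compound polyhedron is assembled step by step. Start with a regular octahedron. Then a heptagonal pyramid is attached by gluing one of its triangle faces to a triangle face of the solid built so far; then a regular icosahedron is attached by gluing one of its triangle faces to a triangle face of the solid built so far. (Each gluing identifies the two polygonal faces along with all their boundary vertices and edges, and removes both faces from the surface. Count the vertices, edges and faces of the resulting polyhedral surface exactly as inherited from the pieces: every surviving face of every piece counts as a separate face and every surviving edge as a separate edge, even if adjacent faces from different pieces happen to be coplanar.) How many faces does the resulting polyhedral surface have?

32

A regular octahedron: V=6, E=12, F=8.
Attach a heptagonal pyramid (V=8, E=14, F=8) along a 3-gon: merge 3 vertices and 3 edges, delete both glued faces → V=11, E=23, F=14.
Attach a regular icosahedron (V=12, E=30, F=20) along a 3-gon: merge 3 vertices and 3 edges, delete both glued faces → V=20, E=50, F=32.
Check: V − E + F = 20 − 50 + 32 = 2.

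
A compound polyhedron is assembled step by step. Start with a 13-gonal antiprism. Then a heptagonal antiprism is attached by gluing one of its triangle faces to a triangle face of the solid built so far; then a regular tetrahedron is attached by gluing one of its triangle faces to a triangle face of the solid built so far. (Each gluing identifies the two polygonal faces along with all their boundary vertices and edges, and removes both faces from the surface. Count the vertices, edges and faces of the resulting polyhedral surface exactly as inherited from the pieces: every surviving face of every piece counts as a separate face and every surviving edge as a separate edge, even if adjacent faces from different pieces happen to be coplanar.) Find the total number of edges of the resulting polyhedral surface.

80

A 13-gonal antiprism: V=26, E=52, F=28.
Attach a heptagonal antiprism (V=14, E=28, F=16) along a 3-gon: merge 3 vertices and 3 edges, delete both glued faces → V=37, E=77, F=42.
Attach a regular tetrahedron (V=4, E=6, F=4) along a 3-gon: merge 3 vertices and 3 edges, delete both glued faces → V=38, E=80, F=44.
Check: V − E + F = 38 − 80 + 44 = 2.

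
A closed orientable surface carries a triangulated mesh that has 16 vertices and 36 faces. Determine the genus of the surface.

2

Every face is a triangle, so 2E = 3·36 = 108, giving E = 54.
χ = V − E + F = 16 − 54 + 36 = -2.
For a closed orientable surface χ = 2 − 2g, so g = (2 − (-2))/2 = 2.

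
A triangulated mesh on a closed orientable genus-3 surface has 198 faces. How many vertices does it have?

χ = 2 − 2·3 = -4, and every face is a triangle so 3F = 2E.
E = 3·198/2 = 297. Then V = -4 + E − F = -4 + 297 − 198 = 95.

95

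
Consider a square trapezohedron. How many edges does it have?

16

The n-trapezohedron (dual of the n-antiprism) has V = 2·4 + 2 = 10, E = 4·4 = 16, F = 2·4 = 8.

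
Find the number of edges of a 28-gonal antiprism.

An antiprism on an n-gon has two n-gon caps and 2n triangles: V = 2·28 = 56, E = 4·28 = 112, F = 2·28 + 2 = 58.
Check: V − E + F = 56 − 112 + 58 = 2.

112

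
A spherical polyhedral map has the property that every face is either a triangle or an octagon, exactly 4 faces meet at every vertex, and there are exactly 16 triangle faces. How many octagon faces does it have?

2

Let x be the number of octagons; then F = 16 + x.
Edge–face incidences: 2E = 3·16 + 8·x = 48 + 8x.
Every vertex has degree 4, so 4V = 2E.
Euler: V − E + F = 2 ⇒ (2E)/4 − E + (16 + x) = 2.
Multiply by 8: 2·(2E) − 4·(2E) + 8·(16 + x) = 16, i.e. 128 + 8x − 2·(48 + 8x) = 16.
Collecting terms: −8x + 32 = 16, so −8x = −16, so x = 2.
Then 2E = 48 + 8·2 = 64, so E = 32, V = 2E/4 = 16, F = 16 + 2 = 18.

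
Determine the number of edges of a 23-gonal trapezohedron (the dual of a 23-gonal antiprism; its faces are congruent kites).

The n-trapezohedron (dual of the n-antiprism) has V = 2·23 + 2 = 48, E = 4·23 = 92, F = 2·23 = 46.

92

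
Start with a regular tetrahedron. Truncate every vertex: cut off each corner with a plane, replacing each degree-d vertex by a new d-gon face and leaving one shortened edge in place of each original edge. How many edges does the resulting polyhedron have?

The base solid has V = 4, E = 6, F = 4.
Truncation replaces each original edge-end by a new vertex, so V′ = 2E = 12.
Each original edge survives, and each old vertex of degree d contributes d new edges; summing degrees gives Σd = 2E, so E′ = E + 2E = 3E = 18.
Each original face survives and each original vertex becomes one new face: F′ = F + V = 8.

18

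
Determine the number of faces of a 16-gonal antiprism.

34

An antiprism on an n-gon has two n-gon caps and 2n triangles: V = 2·16 = 32, E = 4·16 = 64, F = 2·16 + 2 = 34.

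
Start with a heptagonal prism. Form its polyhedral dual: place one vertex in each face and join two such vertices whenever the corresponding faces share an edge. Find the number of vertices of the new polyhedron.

The base solid has V = 14, E = 21, F = 9.
The dual swaps V and F and preserves E: V′ = F = 9, E′ = E = 21, F′ = V = 14.

9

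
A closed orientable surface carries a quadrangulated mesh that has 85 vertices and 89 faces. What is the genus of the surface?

3

Every face is a square, so 2E = 4·89 = 356, giving E = 178.
χ = V − E + F = 85 − 178 + 89 = -4.
For a closed orientable surface χ = 2 − 2g, so g = (2 − (-4))/2 = 3.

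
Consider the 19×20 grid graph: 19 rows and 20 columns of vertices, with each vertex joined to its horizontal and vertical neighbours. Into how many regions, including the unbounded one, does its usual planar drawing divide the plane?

343

The grid has V = 19·20 = 380 vertices and E = 19·19 + 20·18 = 721 edges.
F = 2 − V + E = 2 − 380 + 721 = 343.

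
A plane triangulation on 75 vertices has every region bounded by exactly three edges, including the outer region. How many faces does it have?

In a plane triangulation 3F = 2E and V − E + F = 2, so F = 2V − 4 = 2·75 − 4 = 146.

146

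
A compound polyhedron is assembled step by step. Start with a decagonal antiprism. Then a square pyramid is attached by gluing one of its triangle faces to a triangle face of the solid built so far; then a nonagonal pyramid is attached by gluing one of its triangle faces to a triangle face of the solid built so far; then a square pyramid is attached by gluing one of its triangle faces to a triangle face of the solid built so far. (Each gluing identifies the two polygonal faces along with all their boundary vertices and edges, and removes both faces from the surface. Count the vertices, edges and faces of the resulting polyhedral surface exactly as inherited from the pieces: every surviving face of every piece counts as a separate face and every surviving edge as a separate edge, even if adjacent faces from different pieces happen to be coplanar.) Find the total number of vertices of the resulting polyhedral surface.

31

A decagonal antiprism: V=20, E=40, F=22.
Attach a square pyramid (V=5, E=8, F=5) along a 3-gon: merge 3 vertices and 3 edges, delete both glued faces → V=22, E=45, F=25.
Attach a nonagonal pyramid (V=10, E=18, F=10) along a 3-gon: merge 3 vertices and 3 edges, delete both glued faces → V=29, E=60, F=33.
Attach a square pyramid (V=5, E=8, F=5) along a 3-gon: merge 3 vertices and 3 edges, delete both glued faces → V=31, E=65, F=36.
Check: V − E + F = 31 − 65 + 36 = 2.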